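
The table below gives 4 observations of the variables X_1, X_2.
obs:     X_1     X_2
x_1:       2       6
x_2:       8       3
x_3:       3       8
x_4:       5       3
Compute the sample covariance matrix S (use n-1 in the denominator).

Step 1 — column means:
  mean(X_1) = (2 + 8 + 3 + 5) / 4 = 18/4 = 4.5
  mean(X_2) = (6 + 3 + 8 + 3) / 4 = 20/4 = 5

Step 2 — sample covariance S[i,j] = (1/(n-1)) · Σ_k (x_{k,i} - mean_i) · (x_{k,j} - mean_j), with n-1 = 3.
  S[X_1,X_1] = ((-2.5)·(-2.5) + (3.5)·(3.5) + (-1.5)·(-1.5) + (0.5)·(0.5)) / 3 = 21/3 = 7
  S[X_1,X_2] = ((-2.5)·(1) + (3.5)·(-2) + (-1.5)·(3) + (0.5)·(-2)) / 3 = -15/3 = -5
  S[X_2,X_2] = ((1)·(1) + (-2)·(-2) + (3)·(3) + (-2)·(-2)) / 3 = 18/3 = 6

S is symmetric (S[j,i] = S[i,j]). Assembling:

S = [[7, -5],
 [-5, 6]]


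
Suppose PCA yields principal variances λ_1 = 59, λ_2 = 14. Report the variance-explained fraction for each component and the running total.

Step 1 — total variance = trace(Sigma) = Σ λ_i = 59 + 14 = 73.

Step 2 — fraction explained by component i = λ_i / Σ λ:
  PC1: 59/73 = 0.8082
  PC2: 14/73 = 0.1918

Step 3 — cumulative fraction after k components = (λ_1 + ... + λ_k) / Σ λ:
  k = 1: 59/73 = 0.8082
  k = 2: (59 + 14)/73 = 73/73 = 1

Summary (fraction, with percent):

explained: PC1 0.8082 (80.82%), PC2 0.1918 (19.18%);  cumulative: 0.8082, 1


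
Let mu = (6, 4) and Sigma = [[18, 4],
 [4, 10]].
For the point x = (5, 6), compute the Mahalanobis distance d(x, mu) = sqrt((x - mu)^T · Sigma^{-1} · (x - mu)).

Step 1 — centre the observation: (x - mu) = (-1, 2).

Step 2 — invert Sigma. det(Sigma) = 18·10 - (4)² = 164.
  Sigma^{-1} = (1/det) · [[d, -b], [-b, a]] = [[0.061, -0.0244],
 [-0.0244, 0.1098]].

Step 3 — form the quadratic (x - mu)^T · Sigma^{-1} · (x - mu):
  Sigma^{-1} · (x - mu) = (-0.1098, 0.2439).
  (x - mu)^T · [Sigma^{-1} · (x - mu)] = (-1)·(-0.1098) + (2)·(0.2439) = 0.5976.

Step 4 — take square root: d = √(0.5976) ≈ 0.773.

d(x, mu) = √(0.5976) ≈ 0.773


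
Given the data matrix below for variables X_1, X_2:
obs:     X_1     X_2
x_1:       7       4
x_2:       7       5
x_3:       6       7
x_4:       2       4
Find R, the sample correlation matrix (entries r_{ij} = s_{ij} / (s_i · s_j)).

Step 1 — column means:
  mean(X_1) = (7 + 7 + 6 + 2) / 4 = 22/4 = 5.5
  mean(X_2) = (4 + 5 + 7 + 4) / 4 = 20/4 = 5

Step 2 — sample variances and covariances s[i,j] = (1/(n-1)) · Σ_k (x_{k,i} - mean_i) · (x_{k,j} - mean_j), with n-1 = 3:
  s[X_1,X_1] = ((1.5)·(1.5) + (1.5)·(1.5) + (0.5)·(0.5) + (-3.5)·(-3.5)) / 3 = 17/3 = 5.6667
  s[X_1,X_2] = ((1.5)·(-1) + (1.5)·(0) + (0.5)·(2) + (-3.5)·(-1)) / 3 = 3/3 = 1
  s[X_2,X_2] = ((-1)·(-1) + (0)·(0) + (2)·(2) + (-1)·(-1)) / 3 = 6/3 = 2
  Sample standard deviations s_i = √(s[i,i]):
  s(X_1) = √(5.6667) = 2.3805
  s(X_2) = √(2) = 1.4142

Step 3 — r_{ij} = s_{ij} / (s_i · s_j):
  r[X_1,X_1] = 1 (diagonal).
  r[X_1,X_2] = 1 / (2.3805 · 1.4142) = 1 / 3.3665 = 0.297
  r[X_2,X_2] = 1 (diagonal).

R is symmetric with unit diagonal. Assembling:

R = [[1, 0.297],
 [0.297, 1]]


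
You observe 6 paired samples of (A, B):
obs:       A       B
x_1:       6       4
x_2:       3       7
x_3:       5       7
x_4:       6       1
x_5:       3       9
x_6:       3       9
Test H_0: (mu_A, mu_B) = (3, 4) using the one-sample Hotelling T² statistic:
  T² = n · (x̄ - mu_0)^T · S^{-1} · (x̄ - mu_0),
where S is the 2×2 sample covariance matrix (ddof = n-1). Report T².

Step 1 — sample mean vector:
  mean(A) = (6 + 3 + 5 + 6 + 3 + 3) / 6 = 26/6 = 4.3333
  mean(B) = (4 + 7 + 7 + 1 + 9 + 9) / 6 = 37/6 = 6.1667
  x̄ = (4.3333, 6.1667),  deviation x̄ - mu_0 = (4.3333, 6.1667) - (3, 4) = (1.3333, 2.1667).

Step 2 — sample covariance matrix, S[i,j] = (1/(n-1)) · Σ_k (x_{k,i} - mean_i) · (x_{k,j} - mean_j), divisor n-1 = 5:
  S[A,A] = ((1.6667)·(1.6667) + (-1.3333)·(-1.3333) + (0.6667)·(0.6667) + (1.6667)·(1.6667) + (-1.3333)·(-1.3333) + (-1.3333)·(-1.3333)) / 5 = 11.3333/5 = 2.2667
  S[A,B] = ((1.6667)·(-2.1667) + (-1.3333)·(0.8333) + (0.6667)·(0.8333) + (1.6667)·(-5.1667) + (-1.3333)·(2.8333) + (-1.3333)·(2.8333)) / 5 = -20.3333/5 = -4.0667
  S[B,B] = ((-2.1667)·(-2.1667) + (0.8333)·(0.8333) + (0.8333)·(0.8333) + (-5.1667)·(-5.1667) + (2.8333)·(2.8333) + (2.8333)·(2.8333)) / 5 = 48.8333/5 = 9.7667
  S = [[2.2667, -4.0667],
 [-4.0667, 9.7667]].

Step 3 — invert S. det(S) = 2.2667·9.7667 - (-4.0667)² = 5.6.
  S^{-1} = (1/det) · [[d, -b], [-b, a]] = [[1.744, 0.7262],
 [0.7262, 0.4048]].

Step 4 — quadratic form (x̄ - mu_0)^T · S^{-1} · (x̄ - mu_0):
  S^{-1} · (x̄ - mu_0) = (3.8988, 1.8452),
  (x̄ - mu_0)^T · [...] = (1.3333)·(3.8988) + (2.1667)·(1.8452) = 9.1964.

Step 5 — scale by n: T² = 6 · 9.1964 = 55.1786.

T² ≈ 55.1786


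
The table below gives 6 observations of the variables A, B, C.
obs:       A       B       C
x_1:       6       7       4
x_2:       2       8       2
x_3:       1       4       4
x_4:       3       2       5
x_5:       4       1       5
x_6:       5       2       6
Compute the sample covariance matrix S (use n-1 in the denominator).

Step 1 — column means:
  mean(A) = (6 + 2 + 1 + 3 + 4 + 5) / 6 = 21/6 = 3.5
  mean(B) = (7 + 8 + 4 + 2 + 1 + 2) / 6 = 24/6 = 4
  mean(C) = (4 + 2 + 4 + 5 + 5 + 6) / 6 = 26/6 = 4.3333

Step 2 — sample covariance S[i,j] = (1/(n-1)) · Σ_k (x_{k,i} - mean_i) · (x_{k,j} - mean_j), with n-1 = 5.
  S[A,A] = ((2.5)·(2.5) + (-1.5)·(-1.5) + (-2.5)·(-2.5) + (-0.5)·(-0.5) + (0.5)·(0.5) + (1.5)·(1.5)) / 5 = 17.5/5 = 3.5
  S[A,B] = ((2.5)·(3) + (-1.5)·(4) + (-2.5)·(0) + (-0.5)·(-2) + (0.5)·(-3) + (1.5)·(-2)) / 5 = -2/5 = -0.4
  S[A,C] = ((2.5)·(-0.3333) + (-1.5)·(-2.3333) + (-2.5)·(-0.3333) + (-0.5)·(0.6667) + (0.5)·(0.6667) + (1.5)·(1.6667)) / 5 = 6/5 = 1.2
  S[B,B] = ((3)·(3) + (4)·(4) + (0)·(0) + (-2)·(-2) + (-3)·(-3) + (-2)·(-2)) / 5 = 42/5 = 8.4
  S[B,C] = ((3)·(-0.3333) + (4)·(-2.3333) + (0)·(-0.3333) + (-2)·(0.6667) + (-3)·(0.6667) + (-2)·(1.6667)) / 5 = -17/5 = -3.4
  S[C,C] = ((-0.3333)·(-0.3333) + (-2.3333)·(-2.3333) + (-0.3333)·(-0.3333) + (0.6667)·(0.6667) + (0.6667)·(0.6667) + (1.6667)·(1.6667)) / 5 = 9.3333/5 = 1.8667

S is symmetric (S[j,i] = S[i,j]). Assembling:

S = [[3.5, -0.4, 1.2],
 [-0.4, 8.4, -3.4],
 [1.2, -3.4, 1.8667]]


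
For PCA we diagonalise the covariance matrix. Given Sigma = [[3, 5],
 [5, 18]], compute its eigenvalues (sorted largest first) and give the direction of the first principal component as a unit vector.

Step 1 — characteristic polynomial of 2×2 Sigma:
  det(Sigma - λI) = λ² - trace · λ + det = 0.
  trace = 3 + 18 = 21, det = 3·18 - (5)² = 29.
Step 2 — discriminant:
  Δ = trace² - 4·det = 441 - 116 = 325.
Step 3 — eigenvalues:
  λ = (trace ± √Δ)/2 = (21 ± 18.0278)/2,
  λ_1 = 19.5139,  λ_2 = 1.4861.

Step 4 — unit eigenvector for λ_1: solve (Sigma - λ_1 I)v = 0. First row:
  (3 - 19.5139)·v_x + (5)·v_y = 0, i.e. (-16.5139)·v_x + (5)·v_y = 0,
  so v ∝ (b, λ_1 - a) = (5, 16.5139) = u.
  ||u|| = √((5)² + (16.5139)²) = √(297.7082) ≈ 17.2542,
  v_1 = u/||u|| ≈ (0.2898, 0.9571) (||v_1|| = 1).

λ_1 = 19.5139,  λ_2 = 1.4861;  v_1 ≈ (0.2898, 0.9571)


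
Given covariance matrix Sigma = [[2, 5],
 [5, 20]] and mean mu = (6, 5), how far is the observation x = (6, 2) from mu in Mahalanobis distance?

Step 1 — centre the observation: (x - mu) = (0, -3).

Step 2 — invert Sigma. det(Sigma) = 2·20 - (5)² = 15.
  Sigma^{-1} = (1/det) · [[d, -b], [-b, a]] = [[1.3333, -0.3333],
 [-0.3333, 0.1333]].

Step 3 — form the quadratic (x - mu)^T · Sigma^{-1} · (x - mu):
  Sigma^{-1} · (x - mu) = (1, -0.4).
  (x - mu)^T · [Sigma^{-1} · (x - mu)] = (0)·(1) + (-3)·(-0.4) = 1.2.

Step 4 — take square root: d = √(1.2) ≈ 1.0954.

d(x, mu) = √(1.2) ≈ 1.0954


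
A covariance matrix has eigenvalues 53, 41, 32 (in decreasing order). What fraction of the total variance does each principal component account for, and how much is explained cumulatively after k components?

Step 1 — total variance = trace(Sigma) = Σ λ_i = 53 + 41 + 32 = 126.

Step 2 — fraction explained by component i = λ_i / Σ λ:
  PC1: 53/126 = 0.4206
  PC2: 41/126 = 0.3254
  PC3: 32/126 = 0.254

Step 3 — cumulative fraction after k components = (λ_1 + ... + λ_k) / Σ λ:
  k = 1: 53/126 = 0.4206
  k = 2: (53 + 41)/126 = 94/126 = 0.746
  k = 3: (53 + 41 + 32)/126 = 126/126 = 1

Summary (fraction, with percent):

explained: PC1 0.4206 (42.06%), PC2 0.3254 (32.54%), PC3 0.254 (25.4%);  cumulative: 0.4206, 0.746, 1


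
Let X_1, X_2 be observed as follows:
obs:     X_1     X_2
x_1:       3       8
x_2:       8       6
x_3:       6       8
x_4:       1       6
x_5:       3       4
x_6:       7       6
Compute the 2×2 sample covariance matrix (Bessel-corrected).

Step 1 — column means:
  mean(X_1) = (3 + 8 + 6 + 1 + 3 + 7) / 6 = 28/6 = 4.6667
  mean(X_2) = (8 + 6 + 8 + 6 + 4 + 6) / 6 = 38/6 = 6.3333

Step 2 — sample covariance S[i,j] = (1/(n-1)) · Σ_k (x_{k,i} - mean_i) · (x_{k,j} - mean_j), with n-1 = 5.
  S[X_1,X_1] = ((-1.6667)·(-1.6667) + (3.3333)·(3.3333) + (1.3333)·(1.3333) + (-3.6667)·(-3.6667) + (-1.6667)·(-1.6667) + (2.3333)·(2.3333)) / 5 = 37.3333/5 = 7.4667
  S[X_1,X_2] = ((-1.6667)·(1.6667) + (3.3333)·(-0.3333) + (1.3333)·(1.6667) + (-3.6667)·(-0.3333) + (-1.6667)·(-2.3333) + (2.3333)·(-0.3333)) / 5 = 2.6667/5 = 0.5333
  S[X_2,X_2] = ((1.6667)·(1.6667) + (-0.3333)·(-0.3333) + (1.6667)·(1.6667) + (-0.3333)·(-0.3333) + (-2.3333)·(-2.3333) + (-0.3333)·(-0.3333)) / 5 = 11.3333/5 = 2.2667

S is symmetric (S[j,i] = S[i,j]). Assembling:

S = [[7.4667, 0.5333],
 [0.5333, 2.2667]]


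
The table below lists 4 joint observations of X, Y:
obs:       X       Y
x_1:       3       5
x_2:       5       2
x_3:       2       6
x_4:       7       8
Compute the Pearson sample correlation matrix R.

Step 1 — column means:
  mean(X) = (3 + 5 + 2 + 7) / 4 = 17/4 = 4.25
  mean(Y) = (5 + 2 + 6 + 8) / 4 = 21/4 = 5.25

Step 2 — sample variances and covariances s[i,j] = (1/(n-1)) · Σ_k (x_{k,i} - mean_i) · (x_{k,j} - mean_j), with n-1 = 3:
  s[X,X] = ((-1.25)·(-1.25) + (0.75)·(0.75) + (-2.25)·(-2.25) + (2.75)·(2.75)) / 3 = 14.75/3 = 4.9167
  s[X,Y] = ((-1.25)·(-0.25) + (0.75)·(-3.25) + (-2.25)·(0.75) + (2.75)·(2.75)) / 3 = 3.75/3 = 1.25
  s[Y,Y] = ((-0.25)·(-0.25) + (-3.25)·(-3.25) + (0.75)·(0.75) + (2.75)·(2.75)) / 3 = 18.75/3 = 6.25
  Sample standard deviations s_i = √(s[i,i]):
  s(X) = √(4.9167) = 2.2174
  s(Y) = √(6.25) = 2.5

Step 3 — r_{ij} = s_{ij} / (s_i · s_j):
  r[X,X] = 1 (diagonal).
  r[X,Y] = 1.25 / (2.2174 · 2.5) = 1.25 / 5.5434 = 0.2255
  r[Y,Y] = 1 (diagonal).

R is symmetric with unit diagonal. Assembling:

R = [[1, 0.2255],
 [0.2255, 1]]


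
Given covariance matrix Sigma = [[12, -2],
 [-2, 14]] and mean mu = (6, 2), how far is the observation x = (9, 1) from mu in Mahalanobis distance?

Step 1 — centre the observation: (x - mu) = (3, -1).

Step 2 — invert Sigma. det(Sigma) = 12·14 - (-2)² = 164.
  Sigma^{-1} = (1/det) · [[d, -b], [-b, a]] = [[0.0854, 0.0122],
 [0.0122, 0.0732]].

Step 3 — form the quadratic (x - mu)^T · Sigma^{-1} · (x - mu):
  Sigma^{-1} · (x - mu) = (0.2439, -0.0366).
  (x - mu)^T · [Sigma^{-1} · (x - mu)] = (3)·(0.2439) + (-1)·(-0.0366) = 0.7683.

Step 4 — take square root: d = √(0.7683) ≈ 0.8765.

d(x, mu) = √(0.7683) ≈ 0.8765


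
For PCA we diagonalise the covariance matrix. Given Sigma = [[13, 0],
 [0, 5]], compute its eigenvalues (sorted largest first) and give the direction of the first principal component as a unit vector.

Step 1 — characteristic polynomial of 2×2 Sigma:
  det(Sigma - λI) = λ² - trace · λ + det = 0.
  trace = 13 + 5 = 18, det = 13·5 - (0)² = 65.
Step 2 — discriminant:
  Δ = trace² - 4·det = 324 - 260 = 64.
Step 3 — eigenvalues:
  λ = (trace ± √Δ)/2 = (18 ± 8)/2,
  λ_1 = 13,  λ_2 = 5.

Step 4 — unit eigenvector for λ_1: Sigma is diagonal, so its eigenvectors are the coordinate axes. λ_1 = 13 is the diagonal entry on the first coordinate axis, hence
  v_1 = (1, 0) (||v_1|| = 1).

λ_1 = 13,  λ_2 = 5;  v_1 ≈ (1, 0)


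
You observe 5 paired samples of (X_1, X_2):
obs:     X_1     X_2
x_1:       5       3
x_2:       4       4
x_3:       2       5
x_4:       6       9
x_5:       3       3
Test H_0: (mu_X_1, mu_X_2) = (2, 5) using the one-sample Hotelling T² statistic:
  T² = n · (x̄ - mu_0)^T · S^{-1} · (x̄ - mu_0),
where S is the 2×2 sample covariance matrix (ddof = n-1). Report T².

Step 1 — sample mean vector:
  mean(X_1) = (5 + 4 + 2 + 6 + 3) / 5 = 20/5 = 4
  mean(X_2) = (3 + 4 + 5 + 9 + 3) / 5 = 24/5 = 4.8
  x̄ = (4, 4.8),  deviation x̄ - mu_0 = (4, 4.8) - (2, 5) = (2, -0.2).

Step 2 — sample covariance matrix, S[i,j] = (1/(n-1)) · Σ_k (x_{k,i} - mean_i) · (x_{k,j} - mean_j), divisor n-1 = 4:
  S[X_1,X_1] = ((1)·(1) + (0)·(0) + (-2)·(-2) + (2)·(2) + (-1)·(-1)) / 4 = 10/4 = 2.5
  S[X_1,X_2] = ((1)·(-1.8) + (0)·(-0.8) + (-2)·(0.2) + (2)·(4.2) + (-1)·(-1.8)) / 4 = 8/4 = 2
  S[X_2,X_2] = ((-1.8)·(-1.8) + (-0.8)·(-0.8) + (0.2)·(0.2) + (4.2)·(4.2) + (-1.8)·(-1.8)) / 4 = 24.8/4 = 6.2
  S = [[2.5, 2],
 [2, 6.2]].

Step 3 — invert S. det(S) = 2.5·6.2 - (2)² = 11.5.
  S^{-1} = (1/det) · [[d, -b], [-b, a]] = [[0.5391, -0.1739],
 [-0.1739, 0.2174]].

Step 4 — quadratic form (x̄ - mu_0)^T · S^{-1} · (x̄ - mu_0):
  S^{-1} · (x̄ - mu_0) = (1.113, -0.3913),
  (x̄ - mu_0)^T · [...] = (2)·(1.113) + (-0.2)·(-0.3913) = 2.3043.

Step 5 — scale by n: T² = 5 · 2.3043 = 11.5217.

T² ≈ 11.5217


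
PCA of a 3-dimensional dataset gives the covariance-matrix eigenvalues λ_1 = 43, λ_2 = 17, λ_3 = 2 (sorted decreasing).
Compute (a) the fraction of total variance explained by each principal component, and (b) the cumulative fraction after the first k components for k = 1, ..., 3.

Step 1 — total variance = trace(Sigma) = Σ λ_i = 43 + 17 + 2 = 62.

Step 2 — fraction explained by component i = λ_i / Σ λ:
  PC1: 43/62 = 0.6935
  PC2: 17/62 = 0.2742
  PC3: 2/62 = 0.0323

Step 3 — cumulative fraction after k components = (λ_1 + ... + λ_k) / Σ λ:
  k = 1: 43/62 = 0.6935
  k = 2: (43 + 17)/62 = 60/62 = 0.9677
  k = 3: (43 + 17 + 2)/62 = 62/62 = 1

Summary (fraction, with percent):

explained: PC1 0.6935 (69.35%), PC2 0.2742 (27.42%), PC3 0.0323 (3.23%);  cumulative: 0.6935, 0.9677, 1


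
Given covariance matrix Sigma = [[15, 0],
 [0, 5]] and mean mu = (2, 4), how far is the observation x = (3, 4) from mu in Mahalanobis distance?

Step 1 — centre the observation: (x - mu) = (1, 0).

Step 2 — invert Sigma. det(Sigma) = 15·5 - (0)² = 75.
  Sigma^{-1} = (1/det) · [[d, -b], [-b, a]] = [[0.0667, 0],
 [0, 0.2]].

Step 3 — form the quadratic (x - mu)^T · Sigma^{-1} · (x - mu):
  Sigma^{-1} · (x - mu) = (0.0667, 0).
  (x - mu)^T · [Sigma^{-1} · (x - mu)] = (1)·(0.0667) + (0)·(0) = 0.0667.

Step 4 — take square root: d = √(0.0667) ≈ 0.2582.

d(x, mu) = √(0.0667) ≈ 0.2582


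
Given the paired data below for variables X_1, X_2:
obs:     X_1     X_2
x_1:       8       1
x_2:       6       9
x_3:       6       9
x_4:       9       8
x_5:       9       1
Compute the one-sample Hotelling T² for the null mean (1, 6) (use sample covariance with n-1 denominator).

Step 1 — sample mean vector:
  mean(X_1) = (8 + 6 + 6 + 9 + 9) / 5 = 38/5 = 7.6
  mean(X_2) = (1 + 9 + 9 + 8 + 1) / 5 = 28/5 = 5.6
  x̄ = (7.6, 5.6),  deviation x̄ - mu_0 = (7.6, 5.6) - (1, 6) = (6.6, -0.4).

Step 2 — sample covariance matrix, S[i,j] = (1/(n-1)) · Σ_k (x_{k,i} - mean_i) · (x_{k,j} - mean_j), divisor n-1 = 4:
  S[X_1,X_1] = ((0.4)·(0.4) + (-1.6)·(-1.6) + (-1.6)·(-1.6) + (1.4)·(1.4) + (1.4)·(1.4)) / 4 = 9.2/4 = 2.3
  S[X_1,X_2] = ((0.4)·(-4.6) + (-1.6)·(3.4) + (-1.6)·(3.4) + (1.4)·(2.4) + (1.4)·(-4.6)) / 4 = -15.8/4 = -3.95
  S[X_2,X_2] = ((-4.6)·(-4.6) + (3.4)·(3.4) + (3.4)·(3.4) + (2.4)·(2.4) + (-4.6)·(-4.6)) / 4 = 71.2/4 = 17.8
  S = [[2.3, -3.95],
 [-3.95, 17.8]].

Step 3 — invert S. det(S) = 2.3·17.8 - (-3.95)² = 25.3375.
  S^{-1} = (1/det) · [[d, -b], [-b, a]] = [[0.7025, 0.1559],
 [0.1559, 0.0908]].

Step 4 — quadratic form (x̄ - mu_0)^T · S^{-1} · (x̄ - mu_0):
  S^{-1} · (x̄ - mu_0) = (4.5742, 0.9926),
  (x̄ - mu_0)^T · [...] = (6.6)·(4.5742) + (-0.4)·(0.9926) = 29.793.

Step 5 — scale by n: T² = 5 · 29.793 = 148.965.

T² ≈ 148.965


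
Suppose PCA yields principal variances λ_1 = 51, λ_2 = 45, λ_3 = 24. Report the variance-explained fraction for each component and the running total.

Step 1 — total variance = trace(Sigma) = Σ λ_i = 51 + 45 + 24 = 120.

Step 2 — fraction explained by component i = λ_i / Σ λ:
  PC1: 51/120 = 0.425
  PC2: 45/120 = 0.375
  PC3: 24/120 = 0.2

Step 3 — cumulative fraction after k components = (λ_1 + ... + λ_k) / Σ λ:
  k = 1: 51/120 = 0.425
  k = 2: (51 + 45)/120 = 96/120 = 0.8
  k = 3: (51 + 45 + 24)/120 = 120/120 = 1

Summary (fraction, with percent):

explained: PC1 0.425 (42.5%), PC2 0.375 (37.5%), PC3 0.2 (20%);  cumulative: 0.425, 0.8, 1


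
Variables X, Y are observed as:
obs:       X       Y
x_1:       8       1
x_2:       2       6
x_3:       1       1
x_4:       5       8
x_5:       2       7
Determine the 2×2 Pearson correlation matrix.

Step 1 — column means:
  mean(X) = (8 + 2 + 1 + 5 + 2) / 5 = 18/5 = 3.6
  mean(Y) = (1 + 6 + 1 + 8 + 7) / 5 = 23/5 = 4.6

Step 2 — sample variances and covariances s[i,j] = (1/(n-1)) · Σ_k (x_{k,i} - mean_i) · (x_{k,j} - mean_j), with n-1 = 4:
  s[X,X] = ((4.4)·(4.4) + (-1.6)·(-1.6) + (-2.6)·(-2.6) + (1.4)·(1.4) + (-1.6)·(-1.6)) / 4 = 33.2/4 = 8.3
  s[X,Y] = ((4.4)·(-3.6) + (-1.6)·(1.4) + (-2.6)·(-3.6) + (1.4)·(3.4) + (-1.6)·(2.4)) / 4 = -7.8/4 = -1.95
  s[Y,Y] = ((-3.6)·(-3.6) + (1.4)·(1.4) + (-3.6)·(-3.6) + (3.4)·(3.4) + (2.4)·(2.4)) / 4 = 45.2/4 = 11.3
  Sample standard deviations s_i = √(s[i,i]):
  s(X) = √(8.3) = 2.881
  s(Y) = √(11.3) = 3.3615

Step 3 — r_{ij} = s_{ij} / (s_i · s_j):
  r[X,X] = 1 (diagonal).
  r[X,Y] = -1.95 / (2.881 · 3.3615) = -1.95 / 9.6845 = -0.2014
  r[Y,Y] = 1 (diagonal).

R is symmetric with unit diagonal. Assembling:

R = [[1, -0.2014],
 [-0.2014, 1]]


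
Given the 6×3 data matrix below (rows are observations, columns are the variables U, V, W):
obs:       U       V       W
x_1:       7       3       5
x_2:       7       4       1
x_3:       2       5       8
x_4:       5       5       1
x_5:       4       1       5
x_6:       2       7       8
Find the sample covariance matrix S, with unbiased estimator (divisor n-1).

Step 1 — column means:
  mean(U) = (7 + 7 + 2 + 5 + 4 + 2) / 6 = 27/6 = 4.5
  mean(V) = (3 + 4 + 5 + 5 + 1 + 7) / 6 = 25/6 = 4.1667
  mean(W) = (5 + 1 + 8 + 1 + 5 + 8) / 6 = 28/6 = 4.6667

Step 2 — sample covariance S[i,j] = (1/(n-1)) · Σ_k (x_{k,i} - mean_i) · (x_{k,j} - mean_j), with n-1 = 5.
  S[U,U] = ((2.5)·(2.5) + (2.5)·(2.5) + (-2.5)·(-2.5) + (0.5)·(0.5) + (-0.5)·(-0.5) + (-2.5)·(-2.5)) / 5 = 25.5/5 = 5.1
  S[U,V] = ((2.5)·(-1.1667) + (2.5)·(-0.1667) + (-2.5)·(0.8333) + (0.5)·(0.8333) + (-0.5)·(-3.1667) + (-2.5)·(2.8333)) / 5 = -10.5/5 = -2.1
  S[U,W] = ((2.5)·(0.3333) + (2.5)·(-3.6667) + (-2.5)·(3.3333) + (0.5)·(-3.6667) + (-0.5)·(0.3333) + (-2.5)·(3.3333)) / 5 = -27/5 = -5.4
  S[V,V] = ((-1.1667)·(-1.1667) + (-0.1667)·(-0.1667) + (0.8333)·(0.8333) + (0.8333)·(0.8333) + (-3.1667)·(-3.1667) + (2.8333)·(2.8333)) / 5 = 20.8333/5 = 4.1667
  S[V,W] = ((-1.1667)·(0.3333) + (-0.1667)·(-3.6667) + (0.8333)·(3.3333) + (0.8333)·(-3.6667) + (-3.1667)·(0.3333) + (2.8333)·(3.3333)) / 5 = 8.3333/5 = 1.6667
  S[W,W] = ((0.3333)·(0.3333) + (-3.6667)·(-3.6667) + (3.3333)·(3.3333) + (-3.6667)·(-3.6667) + (0.3333)·(0.3333) + (3.3333)·(3.3333)) / 5 = 49.3333/5 = 9.8667

S is symmetric (S[j,i] = S[i,j]). Assembling:

S = [[5.1, -2.1, -5.4],
 [-2.1, 4.1667, 1.6667],
 [-5.4, 1.6667, 9.8667]]


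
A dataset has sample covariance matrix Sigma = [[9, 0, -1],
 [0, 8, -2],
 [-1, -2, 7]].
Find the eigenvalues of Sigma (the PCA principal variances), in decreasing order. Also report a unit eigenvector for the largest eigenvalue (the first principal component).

Step 1 — characteristic polynomial p(λ) = det(λI - Sigma) = λ³ - tr·λ² + c_1·λ - det, where tr = trace, c_1 = sum of the principal 2×2 minors, det = det(Sigma):
  tr = 9 + 8 + 7 = 24,
  c_1 = (9·8 - (0)²) + (9·7 - (-1)²) + (8·7 - (-2)²) = 72 + 62 + 52 = 186,
  det = 9·(8·7 - (-2)²) - (0)·((0)·7 - (-2)·(-1)) + (-1)·((0)·(-2) - 8·(-1)) = 9·(52) - (0)·(-2) + (-1)·(8) = 460.
  So p(λ) = λ³ - 24λ² + 186λ - 460.
Step 2 — look for an integer root (rational root theorem: any rational root is an integer divisor of 460). Testing λ = 10:
  p(10) = 1000 - 2400 + 1860 - 460 = 0  ✓
  Dividing out (λ - 10): p(λ) = (λ - 10)(λ² - 14λ + 46).
Step 3 — remaining eigenvalues from the quadratic λ² - 14λ + 46 = 0:
  Δ = 14² - 4·46 = 196 - 184 = 12,  λ = (14 ± √12)/2 = (14 ± 3.4641)/2 ≈ 8.7321 or 5.2679.
  Sorted: λ_1 = 10,  λ_2 = 8.7321,  λ_3 = 5.2679  (check: sum = 24 = tr ✓).

Step 4 — unit eigenvector for λ_1 = 10: v spans the null space of (Sigma - λ_1 I), whose rows are
  r_1 = (-1, 0, -1),  r_2 = (0, -2, -2),  r_3 = (-1, -2, -3).
  v is orthogonal to every row, so take v ∝ r_1 × r_2 = ((0)·(-2) - (-1)·(-2), (-1)·(0) - (-1)·(-2), (-1)·(-2) - (0)·(0)) = (-2, -2, 2).
  Rescale (divide by 2; multiply by -1 so the first nonzero entry is positive): u = (1, 1, -1).
  ||u|| = √((1)² + (1)² + (-1)²) = √(3) ≈ 1.7321,  v_1 = u/||u|| ≈ (0.5774, 0.5774, -0.5774) (||v_1|| = 1).

λ_1 = 10,  λ_2 = 8.7321,  λ_3 = 5.2679;  v_1 ≈ (0.5774, 0.5774, -0.5774)


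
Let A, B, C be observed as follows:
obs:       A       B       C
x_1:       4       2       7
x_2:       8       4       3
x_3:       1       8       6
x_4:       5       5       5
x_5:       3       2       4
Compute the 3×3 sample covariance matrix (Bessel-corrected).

Step 1 — column means:
  mean(A) = (4 + 8 + 1 + 5 + 3) / 5 = 21/5 = 4.2
  mean(B) = (2 + 4 + 8 + 5 + 2) / 5 = 21/5 = 4.2
  mean(C) = (7 + 3 + 6 + 5 + 4) / 5 = 25/5 = 5

Step 2 — sample covariance S[i,j] = (1/(n-1)) · Σ_k (x_{k,i} - mean_i) · (x_{k,j} - mean_j), with n-1 = 4.
  S[A,A] = ((-0.2)·(-0.2) + (3.8)·(3.8) + (-3.2)·(-3.2) + (0.8)·(0.8) + (-1.2)·(-1.2)) / 4 = 26.8/4 = 6.7
  S[A,B] = ((-0.2)·(-2.2) + (3.8)·(-0.2) + (-3.2)·(3.8) + (0.8)·(0.8) + (-1.2)·(-2.2)) / 4 = -9.2/4 = -2.3
  S[A,C] = ((-0.2)·(2) + (3.8)·(-2) + (-3.2)·(1) + (0.8)·(0) + (-1.2)·(-1)) / 4 = -10/4 = -2.5
  S[B,B] = ((-2.2)·(-2.2) + (-0.2)·(-0.2) + (3.8)·(3.8) + (0.8)·(0.8) + (-2.2)·(-2.2)) / 4 = 24.8/4 = 6.2
  S[B,C] = ((-2.2)·(2) + (-0.2)·(-2) + (3.8)·(1) + (0.8)·(0) + (-2.2)·(-1)) / 4 = 2/4 = 0.5
  S[C,C] = ((2)·(2) + (-2)·(-2) + (1)·(1) + (0)·(0) + (-1)·(-1)) / 4 = 10/4 = 2.5

S is symmetric (S[j,i] = S[i,j]). Assembling:

S = [[6.7, -2.3, -2.5],
 [-2.3, 6.2, 0.5],
 [-2.5, 0.5, 2.5]]


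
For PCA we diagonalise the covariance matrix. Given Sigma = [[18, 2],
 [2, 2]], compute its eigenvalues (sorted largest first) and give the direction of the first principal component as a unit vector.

Step 1 — characteristic polynomial of 2×2 Sigma:
  det(Sigma - λI) = λ² - trace · λ + det = 0.
  trace = 18 + 2 = 20, det = 18·2 - (2)² = 32.
Step 2 — discriminant:
  Δ = trace² - 4·det = 400 - 128 = 272.
Step 3 — eigenvalues:
  λ = (trace ± √Δ)/2 = (20 ± 16.4924)/2,
  λ_1 = 18.2462,  λ_2 = 1.7538.

Step 4 — unit eigenvector for λ_1: solve (Sigma - λ_1 I)v = 0. First row:
  (18 - 18.2462)·v_x + (2)·v_y = 0, i.e. (-0.2462)·v_x + (2)·v_y = 0,
  so v ∝ (b, λ_1 - a) = (2, 0.2462) = u.
  ||u|| = √((2)² + (0.2462)²) = √(4.0606) ≈ 2.0151,
  v_1 = u/||u|| ≈ (0.9925, 0.1222) (||v_1|| = 1).

λ_1 = 18.2462,  λ_2 = 1.7538;  v_1 ≈ (0.9925, 0.1222)


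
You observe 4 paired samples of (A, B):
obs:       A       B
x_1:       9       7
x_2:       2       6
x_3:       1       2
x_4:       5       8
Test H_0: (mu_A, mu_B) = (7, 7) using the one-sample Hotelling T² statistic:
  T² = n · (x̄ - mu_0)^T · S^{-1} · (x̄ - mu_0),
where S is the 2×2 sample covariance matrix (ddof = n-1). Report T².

Step 1 — sample mean vector:
  mean(A) = (9 + 2 + 1 + 5) / 4 = 17/4 = 4.25
  mean(B) = (7 + 6 + 2 + 8) / 4 = 23/4 = 5.75
  x̄ = (4.25, 5.75),  deviation x̄ - mu_0 = (4.25, 5.75) - (7, 7) = (-2.75, -1.25).

Step 2 — sample covariance matrix, S[i,j] = (1/(n-1)) · Σ_k (x_{k,i} - mean_i) · (x_{k,j} - mean_j), divisor n-1 = 3:
  S[A,A] = ((4.75)·(4.75) + (-2.25)·(-2.25) + (-3.25)·(-3.25) + (0.75)·(0.75)) / 3 = 38.75/3 = 12.9167
  S[A,B] = ((4.75)·(1.25) + (-2.25)·(0.25) + (-3.25)·(-3.75) + (0.75)·(2.25)) / 3 = 19.25/3 = 6.4167
  S[B,B] = ((1.25)·(1.25) + (0.25)·(0.25) + (-3.75)·(-3.75) + (2.25)·(2.25)) / 3 = 20.75/3 = 6.9167
  S = [[12.9167, 6.4167],
 [6.4167, 6.9167]].

Step 3 — invert S. det(S) = 12.9167·6.9167 - (6.4167)² = 48.1667.
  S^{-1} = (1/det) · [[d, -b], [-b, a]] = [[0.1436, -0.1332],
 [-0.1332, 0.2682]].

Step 4 — quadratic form (x̄ - mu_0)^T · S^{-1} · (x̄ - mu_0):
  S^{-1} · (x̄ - mu_0) = (-0.2284, 0.0311),
  (x̄ - mu_0)^T · [...] = (-2.75)·(-0.2284) + (-1.25)·(0.0311) = 0.5891.

Step 5 — scale by n: T² = 4 · 0.5891 = 2.3564.

T² ≈ 2.3564


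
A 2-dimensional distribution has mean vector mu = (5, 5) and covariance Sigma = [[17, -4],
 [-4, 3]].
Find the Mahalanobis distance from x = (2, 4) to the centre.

Step 1 — centre the observation: (x - mu) = (-3, -1).

Step 2 — invert Sigma. det(Sigma) = 17·3 - (-4)² = 35.
  Sigma^{-1} = (1/det) · [[d, -b], [-b, a]] = [[0.0857, 0.1143],
 [0.1143, 0.4857]].

Step 3 — form the quadratic (x - mu)^T · Sigma^{-1} · (x - mu):
  Sigma^{-1} · (x - mu) = (-0.3714, -0.8286).
  (x - mu)^T · [Sigma^{-1} · (x - mu)] = (-3)·(-0.3714) + (-1)·(-0.8286) = 1.9429.

Step 4 — take square root: d = √(1.9429) ≈ 1.3939.

d(x, mu) = √(1.9429) ≈ 1.3939


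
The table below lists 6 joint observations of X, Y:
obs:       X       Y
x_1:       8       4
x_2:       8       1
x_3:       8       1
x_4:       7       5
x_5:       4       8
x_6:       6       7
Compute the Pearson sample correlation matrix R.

Step 1 — column means:
  mean(X) = (8 + 8 + 8 + 7 + 4 + 6) / 6 = 41/6 = 6.8333
  mean(Y) = (4 + 1 + 1 + 5 + 8 + 7) / 6 = 26/6 = 4.3333

Step 2 — sample variances and covariances s[i,j] = (1/(n-1)) · Σ_k (x_{k,i} - mean_i) · (x_{k,j} - mean_j), with n-1 = 5:
  s[X,X] = ((1.1667)·(1.1667) + (1.1667)·(1.1667) + (1.1667)·(1.1667) + (0.1667)·(0.1667) + (-2.8333)·(-2.8333) + (-0.8333)·(-0.8333)) / 5 = 12.8333/5 = 2.5667
  s[X,Y] = ((1.1667)·(-0.3333) + (1.1667)·(-3.3333) + (1.1667)·(-3.3333) + (0.1667)·(0.6667) + (-2.8333)·(3.6667) + (-0.8333)·(2.6667)) / 5 = -20.6667/5 = -4.1333
  s[Y,Y] = ((-0.3333)·(-0.3333) + (-3.3333)·(-3.3333) + (-3.3333)·(-3.3333) + (0.6667)·(0.6667) + (3.6667)·(3.6667) + (2.6667)·(2.6667)) / 5 = 43.3333/5 = 8.6667
  Sample standard deviations s_i = √(s[i,i]):
  s(X) = √(2.5667) = 1.6021
  s(Y) = √(8.6667) = 2.9439

Step 3 — r_{ij} = s_{ij} / (s_i · s_j):
  r[X,X] = 1 (diagonal).
  r[X,Y] = -4.1333 / (1.6021 · 2.9439) = -4.1333 / 4.7164 = -0.8764
  r[Y,Y] = 1 (diagonal).

R is symmetric with unit diagonal. Assembling:

R = [[1, -0.8764],
 [-0.8764, 1]]


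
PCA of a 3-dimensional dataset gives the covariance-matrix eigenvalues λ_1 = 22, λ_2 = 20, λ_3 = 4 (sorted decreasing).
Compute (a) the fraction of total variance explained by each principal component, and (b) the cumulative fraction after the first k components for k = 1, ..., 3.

Step 1 — total variance = trace(Sigma) = Σ λ_i = 22 + 20 + 4 = 46.

Step 2 — fraction explained by component i = λ_i / Σ λ:
  PC1: 22/46 = 0.4783
  PC2: 20/46 = 0.4348
  PC3: 4/46 = 0.087

Step 3 — cumulative fraction after k components = (λ_1 + ... + λ_k) / Σ λ:
  k = 1: 22/46 = 0.4783
  k = 2: (22 + 20)/46 = 42/46 = 0.913
  k = 3: (22 + 20 + 4)/46 = 46/46 = 1

Summary (fraction, with percent):

explained: PC1 0.4783 (47.83%), PC2 0.4348 (43.48%), PC3 0.087 (8.7%);  cumulative: 0.4783, 0.913, 1


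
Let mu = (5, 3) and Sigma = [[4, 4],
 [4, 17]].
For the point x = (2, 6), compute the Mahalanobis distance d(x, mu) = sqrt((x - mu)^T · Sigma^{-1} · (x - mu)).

Step 1 — centre the observation: (x - mu) = (-3, 3).

Step 2 — invert Sigma. det(Sigma) = 4·17 - (4)² = 52.
  Sigma^{-1} = (1/det) · [[d, -b], [-b, a]] = [[0.3269, -0.0769],
 [-0.0769, 0.0769]].

Step 3 — form the quadratic (x - mu)^T · Sigma^{-1} · (x - mu):
  Sigma^{-1} · (x - mu) = (-1.2115, 0.4615).
  (x - mu)^T · [Sigma^{-1} · (x - mu)] = (-3)·(-1.2115) + (3)·(0.4615) = 5.0192.

Step 4 — take square root: d = √(5.0192) ≈ 2.2404.

d(x, mu) = √(5.0192) ≈ 2.2404


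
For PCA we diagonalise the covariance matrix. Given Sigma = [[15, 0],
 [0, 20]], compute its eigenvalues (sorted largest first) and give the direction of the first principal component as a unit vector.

Step 1 — characteristic polynomial of 2×2 Sigma:
  det(Sigma - λI) = λ² - trace · λ + det = 0.
  trace = 15 + 20 = 35, det = 15·20 - (0)² = 300.
Step 2 — discriminant:
  Δ = trace² - 4·det = 1225 - 1200 = 25.
Step 3 — eigenvalues:
  λ = (trace ± √Δ)/2 = (35 ± 5)/2,
  λ_1 = 20,  λ_2 = 15.

Step 4 — unit eigenvector for λ_1: Sigma is diagonal, so its eigenvectors are the coordinate axes. λ_1 = 20 is the diagonal entry on the second coordinate axis, hence
  v_1 = (0, 1) (||v_1|| = 1).

λ_1 = 20,  λ_2 = 15;  v_1 ≈ (0, 1)


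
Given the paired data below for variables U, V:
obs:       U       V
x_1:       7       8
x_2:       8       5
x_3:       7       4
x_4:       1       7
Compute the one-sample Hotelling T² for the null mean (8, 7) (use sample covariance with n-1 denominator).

Step 1 — sample mean vector:
  mean(U) = (7 + 8 + 7 + 1) / 4 = 23/4 = 5.75
  mean(V) = (8 + 5 + 4 + 7) / 4 = 24/4 = 6
  x̄ = (5.75, 6),  deviation x̄ - mu_0 = (5.75, 6) - (8, 7) = (-2.25, -1).

Step 2 — sample covariance matrix, S[i,j] = (1/(n-1)) · Σ_k (x_{k,i} - mean_i) · (x_{k,j} - mean_j), divisor n-1 = 3:
  S[U,U] = ((1.25)·(1.25) + (2.25)·(2.25) + (1.25)·(1.25) + (-4.75)·(-4.75)) / 3 = 30.75/3 = 10.25
  S[U,V] = ((1.25)·(2) + (2.25)·(-1) + (1.25)·(-2) + (-4.75)·(1)) / 3 = -7/3 = -2.3333
  S[V,V] = ((2)·(2) + (-1)·(-1) + (-2)·(-2) + (1)·(1)) / 3 = 10/3 = 3.3333
  S = [[10.25, -2.3333],
 [-2.3333, 3.3333]].

Step 3 — invert S. det(S) = 10.25·3.3333 - (-2.3333)² = 28.7222.
  S^{-1} = (1/det) · [[d, -b], [-b, a]] = [[0.1161, 0.0812],
 [0.0812, 0.3569]].

Step 4 — quadratic form (x̄ - mu_0)^T · S^{-1} · (x̄ - mu_0):
  S^{-1} · (x̄ - mu_0) = (-0.3424, -0.5397),
  (x̄ - mu_0)^T · [...] = (-2.25)·(-0.3424) + (-1)·(-0.5397) = 1.31.

Step 5 — scale by n: T² = 4 · 1.31 = 5.2398.

T² ≈ 5.2398


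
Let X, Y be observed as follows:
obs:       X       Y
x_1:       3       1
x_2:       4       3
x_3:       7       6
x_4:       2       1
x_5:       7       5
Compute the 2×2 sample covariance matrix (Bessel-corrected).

Step 1 — column means:
  mean(X) = (3 + 4 + 7 + 2 + 7) / 5 = 23/5 = 4.6
  mean(Y) = (1 + 3 + 6 + 1 + 5) / 5 = 16/5 = 3.2

Step 2 — sample covariance S[i,j] = (1/(n-1)) · Σ_k (x_{k,i} - mean_i) · (x_{k,j} - mean_j), with n-1 = 4.
  S[X,X] = ((-1.6)·(-1.6) + (-0.6)·(-0.6) + (2.4)·(2.4) + (-2.6)·(-2.6) + (2.4)·(2.4)) / 4 = 21.2/4 = 5.3
  S[X,Y] = ((-1.6)·(-2.2) + (-0.6)·(-0.2) + (2.4)·(2.8) + (-2.6)·(-2.2) + (2.4)·(1.8)) / 4 = 20.4/4 = 5.1
  S[Y,Y] = ((-2.2)·(-2.2) + (-0.2)·(-0.2) + (2.8)·(2.8) + (-2.2)·(-2.2) + (1.8)·(1.8)) / 4 = 20.8/4 = 5.2

S is symmetric (S[j,i] = S[i,j]). Assembling:

S = [[5.3, 5.1],
 [5.1, 5.2]]


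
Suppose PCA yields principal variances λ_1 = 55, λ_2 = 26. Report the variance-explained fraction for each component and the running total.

Step 1 — total variance = trace(Sigma) = Σ λ_i = 55 + 26 = 81.

Step 2 — fraction explained by component i = λ_i / Σ λ:
  PC1: 55/81 = 0.679
  PC2: 26/81 = 0.321

Step 3 — cumulative fraction after k components = (λ_1 + ... + λ_k) / Σ λ:
  k = 1: 55/81 = 0.679
  k = 2: (55 + 26)/81 = 81/81 = 1

Summary (fraction, with percent):

explained: PC1 0.679 (67.9%), PC2 0.321 (32.1%);  cumulative: 0.679, 1


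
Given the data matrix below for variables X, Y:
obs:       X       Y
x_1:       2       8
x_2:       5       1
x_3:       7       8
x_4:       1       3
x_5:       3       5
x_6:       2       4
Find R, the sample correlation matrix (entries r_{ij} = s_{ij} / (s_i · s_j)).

Step 1 — column means:
  mean(X) = (2 + 5 + 7 + 1 + 3 + 2) / 6 = 20/6 = 3.3333
  mean(Y) = (8 + 1 + 8 + 3 + 5 + 4) / 6 = 29/6 = 4.8333

Step 2 — sample variances and covariances s[i,j] = (1/(n-1)) · Σ_k (x_{k,i} - mean_i) · (x_{k,j} - mean_j), with n-1 = 5:
  s[X,X] = ((-1.3333)·(-1.3333) + (1.6667)·(1.6667) + (3.6667)·(3.6667) + (-2.3333)·(-2.3333) + (-0.3333)·(-0.3333) + (-1.3333)·(-1.3333)) / 5 = 25.3333/5 = 5.0667
  s[X,Y] = ((-1.3333)·(3.1667) + (1.6667)·(-3.8333) + (3.6667)·(3.1667) + (-2.3333)·(-1.8333) + (-0.3333)·(0.1667) + (-1.3333)·(-0.8333)) / 5 = 6.3333/5 = 1.2667
  s[Y,Y] = ((3.1667)·(3.1667) + (-3.8333)·(-3.8333) + (3.1667)·(3.1667) + (-1.8333)·(-1.8333) + (0.1667)·(0.1667) + (-0.8333)·(-0.8333)) / 5 = 38.8333/5 = 7.7667
  Sample standard deviations s_i = √(s[i,i]):
  s(X) = √(5.0667) = 2.2509
  s(Y) = √(7.7667) = 2.7869

Step 3 — r_{ij} = s_{ij} / (s_i · s_j):
  r[X,X] = 1 (diagonal).
  r[X,Y] = 1.2667 / (2.2509 · 2.7869) = 1.2667 / 6.273 = 0.2019
  r[Y,Y] = 1 (diagonal).

R is symmetric with unit diagonal. Assembling:

R = [[1, 0.2019],
 [0.2019, 1]]


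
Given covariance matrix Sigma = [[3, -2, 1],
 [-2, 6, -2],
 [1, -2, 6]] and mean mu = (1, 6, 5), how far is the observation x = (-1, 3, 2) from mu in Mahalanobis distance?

Step 1 — centre the observation: (x - mu) = (-2, -3, -3).

Step 2 — invert Sigma (cofactor / det for 3×3, or solve directly):
  Sigma^{-1} = [[0.4324, 0.1351, -0.027],
 [0.1351, 0.2297, 0.0541],
 [-0.027, 0.0541, 0.1892]].

Step 3 — form the quadratic (x - mu)^T · Sigma^{-1} · (x - mu):
  Sigma^{-1} · (x - mu) = (-1.1892, -1.1216, -0.6757).
  (x - mu)^T · [Sigma^{-1} · (x - mu)] = (-2)·(-1.1892) + (-3)·(-1.1216) + (-3)·(-0.6757) = 7.7703.

Step 4 — take square root: d = √(7.7703) ≈ 2.7875.

d(x, mu) = √(7.7703) ≈ 2.7875


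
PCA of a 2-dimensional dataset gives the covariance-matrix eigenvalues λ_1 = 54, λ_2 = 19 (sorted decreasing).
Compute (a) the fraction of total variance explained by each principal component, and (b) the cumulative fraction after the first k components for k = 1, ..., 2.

Step 1 — total variance = trace(Sigma) = Σ λ_i = 54 + 19 = 73.

Step 2 — fraction explained by component i = λ_i / Σ λ:
  PC1: 54/73 = 0.7397
  PC2: 19/73 = 0.2603

Step 3 — cumulative fraction after k components = (λ_1 + ... + λ_k) / Σ λ:
  k = 1: 54/73 = 0.7397
  k = 2: (54 + 19)/73 = 73/73 = 1

Summary (fraction, with percent):

explained: PC1 0.7397 (73.97%), PC2 0.2603 (26.03%);  cumulative: 0.7397, 1


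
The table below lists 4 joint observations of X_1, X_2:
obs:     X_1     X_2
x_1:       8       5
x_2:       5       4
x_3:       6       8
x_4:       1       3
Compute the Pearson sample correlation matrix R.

Step 1 — column means:
  mean(X_1) = (8 + 5 + 6 + 1) / 4 = 20/4 = 5
  mean(X_2) = (5 + 4 + 8 + 3) / 4 = 20/4 = 5

Step 2 — sample variances and covariances s[i,j] = (1/(n-1)) · Σ_k (x_{k,i} - mean_i) · (x_{k,j} - mean_j), with n-1 = 3:
  s[X_1,X_1] = ((3)·(3) + (0)·(0) + (1)·(1) + (-4)·(-4)) / 3 = 26/3 = 8.6667
  s[X_1,X_2] = ((3)·(0) + (0)·(-1) + (1)·(3) + (-4)·(-2)) / 3 = 11/3 = 3.6667
  s[X_2,X_2] = ((0)·(0) + (-1)·(-1) + (3)·(3) + (-2)·(-2)) / 3 = 14/3 = 4.6667
  Sample standard deviations s_i = √(s[i,i]):
  s(X_1) = √(8.6667) = 2.9439
  s(X_2) = √(4.6667) = 2.1602

Step 3 — r_{ij} = s_{ij} / (s_i · s_j):
  r[X_1,X_1] = 1 (diagonal).
  r[X_1,X_2] = 3.6667 / (2.9439 · 2.1602) = 3.6667 / 6.3596 = 0.5766
  r[X_2,X_2] = 1 (diagonal).

R is symmetric with unit diagonal. Assembling:

R = [[1, 0.5766],
 [0.5766, 1]]


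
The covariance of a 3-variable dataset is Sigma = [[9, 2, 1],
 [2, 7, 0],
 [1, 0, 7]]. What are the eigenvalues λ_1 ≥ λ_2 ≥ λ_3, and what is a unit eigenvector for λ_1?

Step 1 — characteristic polynomial p(λ) = det(λI - Sigma) = λ³ - tr·λ² + c_1·λ - det, where tr = trace, c_1 = sum of the principal 2×2 minors, det = det(Sigma):
  tr = 9 + 7 + 7 = 23,
  c_1 = (9·7 - (2)²) + (9·7 - (1)²) + (7·7 - (0)²) = 59 + 62 + 49 = 170,
  det = 9·(7·7 - (0)²) - (2)·((2)·7 - (0)·(1)) + (1)·((2)·(0) - 7·(1)) = 9·(49) - (2)·(14) + (1)·(-7) = 406.
  So p(λ) = λ³ - 23λ² + 170λ - 406.
Step 2 — look for an integer root (rational root theorem: any rational root is an integer divisor of 406). Testing λ = 7:
  p(7) = 343 - 1127 + 1190 - 406 = 0  ✓
  Dividing out (λ - 7): p(λ) = (λ - 7)(λ² - 16λ + 58).
Step 3 — remaining eigenvalues from the quadratic λ² - 16λ + 58 = 0:
  Δ = 16² - 4·58 = 256 - 232 = 24,  λ = (16 ± √24)/2 = (16 ± 4.899)/2 ≈ 10.4495 or 5.5505.
  Sorted: λ_1 = 10.4495,  λ_2 = 7,  λ_3 = 5.5505  (check: sum = 23 = tr ✓).

Step 4 — unit eigenvector for λ_1 ≈ 10.4495: v spans the null space of (Sigma - λ_1 I), whose rows are
  r_1 = (-1.4495, 2, 1),  r_2 = (2, -3.4495, 0),  r_3 = (1, 0, -3.4495).
  v is orthogonal to every row, so take v ∝ r_1 × r_2 = ((2)·(0) - (1)·(-3.4495), (1)·(2) - (-1.4495)·(0), (-1.4495)·(-3.4495) - (2)·(2)) ≈ (3.4495, 2, 1).
  Let u = (3.4495, 2, 1).
  ||u|| = √((3.4495)² + (2)² + (1)²) = √(16.899) ≈ 4.1108,  v_1 = u/||u|| ≈ (0.8391, 0.4865, 0.2433) (||v_1|| = 1).

λ_1 = 10.4495,  λ_2 = 7,  λ_3 = 5.5505;  v_1 ≈ (0.8391, 0.4865, 0.2433)


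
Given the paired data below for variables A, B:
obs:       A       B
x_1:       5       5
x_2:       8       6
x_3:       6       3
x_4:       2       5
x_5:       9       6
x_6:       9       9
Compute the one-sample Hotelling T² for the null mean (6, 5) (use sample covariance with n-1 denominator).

Step 1 — sample mean vector:
  mean(A) = (5 + 8 + 6 + 2 + 9 + 9) / 6 = 39/6 = 6.5
  mean(B) = (5 + 6 + 3 + 5 + 6 + 9) / 6 = 34/6 = 5.6667
  x̄ = (6.5, 5.6667),  deviation x̄ - mu_0 = (6.5, 5.6667) - (6, 5) = (0.5, 0.6667).

Step 2 — sample covariance matrix, S[i,j] = (1/(n-1)) · Σ_k (x_{k,i} - mean_i) · (x_{k,j} - mean_j), divisor n-1 = 5:
  S[A,A] = ((-1.5)·(-1.5) + (1.5)·(1.5) + (-0.5)·(-0.5) + (-4.5)·(-4.5) + (2.5)·(2.5) + (2.5)·(2.5)) / 5 = 37.5/5 = 7.5
  S[A,B] = ((-1.5)·(-0.6667) + (1.5)·(0.3333) + (-0.5)·(-2.6667) + (-4.5)·(-0.6667) + (2.5)·(0.3333) + (2.5)·(3.3333)) / 5 = 15/5 = 3
  S[B,B] = ((-0.6667)·(-0.6667) + (0.3333)·(0.3333) + (-2.6667)·(-2.6667) + (-0.6667)·(-0.6667) + (0.3333)·(0.3333) + (3.3333)·(3.3333)) / 5 = 19.3333/5 = 3.8667
  S = [[7.5, 3],
 [3, 3.8667]].

Step 3 — invert S. det(S) = 7.5·3.8667 - (3)² = 20.
  S^{-1} = (1/det) · [[d, -b], [-b, a]] = [[0.1933, -0.15],
 [-0.15, 0.375]].

Step 4 — quadratic form (x̄ - mu_0)^T · S^{-1} · (x̄ - mu_0):
  S^{-1} · (x̄ - mu_0) = (-0.0033, 0.175),
  (x̄ - mu_0)^T · [...] = (0.5)·(-0.0033) + (0.6667)·(0.175) = 0.115.

Step 5 — scale by n: T² = 6 · 0.115 = 0.69.

T² ≈ 0.69


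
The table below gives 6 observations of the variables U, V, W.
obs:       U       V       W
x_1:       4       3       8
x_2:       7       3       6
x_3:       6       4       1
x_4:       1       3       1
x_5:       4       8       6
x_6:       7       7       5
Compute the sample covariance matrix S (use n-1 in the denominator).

Step 1 — column means:
  mean(U) = (4 + 7 + 6 + 1 + 4 + 7) / 6 = 29/6 = 4.8333
  mean(V) = (3 + 3 + 4 + 3 + 8 + 7) / 6 = 28/6 = 4.6667
  mean(W) = (8 + 6 + 1 + 1 + 6 + 5) / 6 = 27/6 = 4.5

Step 2 — sample covariance S[i,j] = (1/(n-1)) · Σ_k (x_{k,i} - mean_i) · (x_{k,j} - mean_j), with n-1 = 5.
  S[U,U] = ((-0.8333)·(-0.8333) + (2.1667)·(2.1667) + (1.1667)·(1.1667) + (-3.8333)·(-3.8333) + (-0.8333)·(-0.8333) + (2.1667)·(2.1667)) / 5 = 26.8333/5 = 5.3667
  S[U,V] = ((-0.8333)·(-1.6667) + (2.1667)·(-1.6667) + (1.1667)·(-0.6667) + (-3.8333)·(-1.6667) + (-0.8333)·(3.3333) + (2.1667)·(2.3333)) / 5 = 5.6667/5 = 1.1333
  S[U,W] = ((-0.8333)·(3.5) + (2.1667)·(1.5) + (1.1667)·(-3.5) + (-3.8333)·(-3.5) + (-0.8333)·(1.5) + (2.1667)·(0.5)) / 5 = 9.5/5 = 1.9
  S[V,V] = ((-1.6667)·(-1.6667) + (-1.6667)·(-1.6667) + (-0.6667)·(-0.6667) + (-1.6667)·(-1.6667) + (3.3333)·(3.3333) + (2.3333)·(2.3333)) / 5 = 25.3333/5 = 5.0667
  S[V,W] = ((-1.6667)·(3.5) + (-1.6667)·(1.5) + (-0.6667)·(-3.5) + (-1.6667)·(-3.5) + (3.3333)·(1.5) + (2.3333)·(0.5)) / 5 = 6/5 = 1.2
  S[W,W] = ((3.5)·(3.5) + (1.5)·(1.5) + (-3.5)·(-3.5) + (-3.5)·(-3.5) + (1.5)·(1.5) + (0.5)·(0.5)) / 5 = 41.5/5 = 8.3

S is symmetric (S[j,i] = S[i,j]). Assembling:

S = [[5.3667, 1.1333, 1.9],
 [1.1333, 5.0667, 1.2],
 [1.9, 1.2, 8.3]]
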